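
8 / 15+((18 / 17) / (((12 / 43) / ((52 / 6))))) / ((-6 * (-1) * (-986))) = 265397 / 502860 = 0.53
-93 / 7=-13.29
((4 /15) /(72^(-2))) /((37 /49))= 338688 /185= 1830.75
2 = 2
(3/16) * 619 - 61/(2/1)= 1369/16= 85.56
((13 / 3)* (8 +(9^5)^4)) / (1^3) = 158049650967740074517 / 3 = 52683216989246691505.67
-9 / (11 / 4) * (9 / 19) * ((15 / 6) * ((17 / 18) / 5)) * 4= -612 / 209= -2.93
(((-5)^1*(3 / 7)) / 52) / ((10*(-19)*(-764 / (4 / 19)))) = -3 / 50196328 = -0.00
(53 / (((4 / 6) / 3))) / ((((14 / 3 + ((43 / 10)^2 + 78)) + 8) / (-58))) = -4149900 / 32747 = -126.73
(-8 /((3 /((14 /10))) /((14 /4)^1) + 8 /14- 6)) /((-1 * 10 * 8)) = -49 /2360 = -0.02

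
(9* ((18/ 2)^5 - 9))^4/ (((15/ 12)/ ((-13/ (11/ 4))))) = -3316261458932353990656000/ 11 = -301478314448395817332363.60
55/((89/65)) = 3575/89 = 40.17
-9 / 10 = -0.90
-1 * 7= -7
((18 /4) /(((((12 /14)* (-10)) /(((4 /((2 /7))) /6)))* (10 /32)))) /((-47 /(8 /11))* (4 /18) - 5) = 3528 /17425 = 0.20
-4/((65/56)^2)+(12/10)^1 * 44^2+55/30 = 58864331/25350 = 2322.06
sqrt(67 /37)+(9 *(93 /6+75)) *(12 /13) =sqrt(2479) /37+9774 /13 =753.19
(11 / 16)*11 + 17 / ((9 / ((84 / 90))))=20143 / 2160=9.33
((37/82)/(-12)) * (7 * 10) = -1295/492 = -2.63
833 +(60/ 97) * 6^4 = 158561/ 97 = 1634.65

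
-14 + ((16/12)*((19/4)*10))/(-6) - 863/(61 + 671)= -56513/2196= -25.73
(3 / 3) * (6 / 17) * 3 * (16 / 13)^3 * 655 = 48291840 / 37349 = 1292.99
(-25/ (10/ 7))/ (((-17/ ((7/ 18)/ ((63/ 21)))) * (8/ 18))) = 245/ 816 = 0.30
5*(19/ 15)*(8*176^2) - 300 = 4707452/ 3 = 1569150.67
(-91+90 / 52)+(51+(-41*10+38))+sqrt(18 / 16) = -10667 / 26+3*sqrt(2) / 4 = -409.21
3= 3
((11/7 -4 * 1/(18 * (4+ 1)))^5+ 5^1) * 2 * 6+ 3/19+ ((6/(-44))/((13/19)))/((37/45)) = 33160020279677100907/207851360898431250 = 159.54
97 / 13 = 7.46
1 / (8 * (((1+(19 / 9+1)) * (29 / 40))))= 45 / 1073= 0.04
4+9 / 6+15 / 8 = 59 / 8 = 7.38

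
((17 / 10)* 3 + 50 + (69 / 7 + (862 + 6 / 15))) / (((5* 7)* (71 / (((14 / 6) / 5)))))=12983 / 74550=0.17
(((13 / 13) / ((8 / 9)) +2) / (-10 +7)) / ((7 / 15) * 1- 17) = 125 / 1984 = 0.06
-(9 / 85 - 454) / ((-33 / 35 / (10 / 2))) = -1350335 / 561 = -2407.01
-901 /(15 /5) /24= -901 /72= -12.51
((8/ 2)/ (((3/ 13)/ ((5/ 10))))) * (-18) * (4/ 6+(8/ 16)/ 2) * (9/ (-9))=143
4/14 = 2/7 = 0.29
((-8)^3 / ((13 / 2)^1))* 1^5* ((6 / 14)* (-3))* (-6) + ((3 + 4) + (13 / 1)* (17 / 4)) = -198525 / 364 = -545.40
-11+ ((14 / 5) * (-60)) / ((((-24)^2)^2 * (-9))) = -1368569 / 124416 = -11.00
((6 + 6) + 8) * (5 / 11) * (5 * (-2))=-1000 / 11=-90.91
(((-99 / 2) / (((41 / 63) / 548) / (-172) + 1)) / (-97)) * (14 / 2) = 2057561352 / 575994439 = 3.57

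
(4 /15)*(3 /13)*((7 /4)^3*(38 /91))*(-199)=-185269 /6760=-27.41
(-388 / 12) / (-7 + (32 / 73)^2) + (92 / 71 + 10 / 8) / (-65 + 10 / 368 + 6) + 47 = 1445195172382 / 27950103459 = 51.71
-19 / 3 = -6.33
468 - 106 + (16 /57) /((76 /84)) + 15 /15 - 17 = 125018 /361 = 346.31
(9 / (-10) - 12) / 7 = -129 / 70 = -1.84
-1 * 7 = -7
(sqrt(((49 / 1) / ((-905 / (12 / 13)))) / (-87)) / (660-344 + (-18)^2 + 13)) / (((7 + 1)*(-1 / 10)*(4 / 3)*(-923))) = 21*sqrt(341185) / 329021891224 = 0.00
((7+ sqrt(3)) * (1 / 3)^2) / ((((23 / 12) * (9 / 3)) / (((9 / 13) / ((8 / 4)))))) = 0.06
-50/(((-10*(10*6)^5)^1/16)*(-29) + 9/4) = -200/56376000009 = -0.00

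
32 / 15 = 2.13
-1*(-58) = 58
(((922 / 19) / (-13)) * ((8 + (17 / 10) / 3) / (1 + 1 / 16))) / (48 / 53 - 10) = 50234248 / 15179385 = 3.31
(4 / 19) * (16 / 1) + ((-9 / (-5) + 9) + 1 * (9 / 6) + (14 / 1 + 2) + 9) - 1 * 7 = 6397 / 190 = 33.67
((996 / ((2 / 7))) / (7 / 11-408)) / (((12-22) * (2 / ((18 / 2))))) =172557 / 44810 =3.85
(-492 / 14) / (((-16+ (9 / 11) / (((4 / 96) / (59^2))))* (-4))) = 1353 / 10524080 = 0.00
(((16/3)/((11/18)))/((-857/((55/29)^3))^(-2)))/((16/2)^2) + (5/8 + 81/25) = 5251823458910923/2435896375000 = 2156.01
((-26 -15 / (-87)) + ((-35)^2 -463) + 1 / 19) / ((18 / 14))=946540 / 1653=572.62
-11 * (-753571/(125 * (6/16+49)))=66314248/49375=1343.07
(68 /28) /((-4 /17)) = -289 /28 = -10.32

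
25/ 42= 0.60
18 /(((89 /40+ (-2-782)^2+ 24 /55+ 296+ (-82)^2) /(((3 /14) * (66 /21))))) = 29040 /1489265771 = 0.00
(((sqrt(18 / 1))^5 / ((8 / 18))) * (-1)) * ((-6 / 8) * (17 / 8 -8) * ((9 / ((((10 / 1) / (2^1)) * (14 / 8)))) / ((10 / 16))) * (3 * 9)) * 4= -299732724 * sqrt(2) / 175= -2422206.19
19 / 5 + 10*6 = 319 / 5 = 63.80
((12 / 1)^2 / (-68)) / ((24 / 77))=-231 / 34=-6.79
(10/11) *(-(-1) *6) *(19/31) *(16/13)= 18240/4433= 4.11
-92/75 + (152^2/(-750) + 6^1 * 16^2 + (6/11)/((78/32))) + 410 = 1914.19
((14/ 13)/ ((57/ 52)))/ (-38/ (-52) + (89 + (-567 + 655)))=1456/ 263397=0.01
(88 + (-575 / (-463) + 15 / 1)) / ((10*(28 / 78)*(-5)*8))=-235287 / 324100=-0.73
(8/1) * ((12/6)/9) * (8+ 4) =64/3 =21.33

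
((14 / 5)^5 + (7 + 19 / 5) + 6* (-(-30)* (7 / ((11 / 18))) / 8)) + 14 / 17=257974963 / 584375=441.45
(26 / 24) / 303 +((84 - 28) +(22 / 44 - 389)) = -1208957 / 3636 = -332.50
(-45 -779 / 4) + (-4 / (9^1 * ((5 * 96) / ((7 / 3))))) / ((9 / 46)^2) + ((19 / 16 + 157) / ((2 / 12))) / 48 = -923927377 / 4199040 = -220.03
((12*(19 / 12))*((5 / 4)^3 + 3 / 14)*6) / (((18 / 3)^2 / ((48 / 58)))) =18449 / 3248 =5.68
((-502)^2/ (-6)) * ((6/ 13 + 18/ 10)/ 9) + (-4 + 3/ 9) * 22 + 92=-6167468/ 585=-10542.68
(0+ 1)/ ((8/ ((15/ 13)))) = 15/ 104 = 0.14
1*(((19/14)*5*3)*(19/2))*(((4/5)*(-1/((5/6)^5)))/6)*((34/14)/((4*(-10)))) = 2982582/765625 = 3.90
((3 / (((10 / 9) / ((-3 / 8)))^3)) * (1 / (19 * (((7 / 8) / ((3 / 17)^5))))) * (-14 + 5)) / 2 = 129140163 / 24171645568000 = 0.00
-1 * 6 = -6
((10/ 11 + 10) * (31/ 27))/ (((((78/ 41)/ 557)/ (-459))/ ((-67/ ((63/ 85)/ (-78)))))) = -2741595552200/ 231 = -11868379013.85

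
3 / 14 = 0.21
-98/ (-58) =49/ 29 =1.69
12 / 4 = 3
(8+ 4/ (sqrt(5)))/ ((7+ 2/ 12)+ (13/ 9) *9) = 24 *sqrt(5)/ 605+ 48/ 121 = 0.49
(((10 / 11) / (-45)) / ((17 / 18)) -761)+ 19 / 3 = -423380 / 561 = -754.69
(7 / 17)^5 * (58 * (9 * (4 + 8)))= 105279048 / 1419857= 74.15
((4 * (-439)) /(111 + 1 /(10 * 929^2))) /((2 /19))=-143972499620 /957975511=-150.29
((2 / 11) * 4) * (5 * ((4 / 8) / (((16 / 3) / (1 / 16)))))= 15 / 704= 0.02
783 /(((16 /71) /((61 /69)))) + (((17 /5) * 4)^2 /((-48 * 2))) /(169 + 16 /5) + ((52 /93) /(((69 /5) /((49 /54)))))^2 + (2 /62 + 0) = 2117130033308707147 /689228917619760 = 3071.74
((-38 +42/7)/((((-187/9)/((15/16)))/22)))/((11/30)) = 16200/187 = 86.63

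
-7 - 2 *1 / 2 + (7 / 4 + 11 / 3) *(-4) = -89 / 3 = -29.67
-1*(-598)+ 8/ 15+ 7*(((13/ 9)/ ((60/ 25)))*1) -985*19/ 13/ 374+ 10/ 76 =14941008187/ 24942060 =599.03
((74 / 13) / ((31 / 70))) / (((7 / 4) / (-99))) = -293040 / 403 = -727.15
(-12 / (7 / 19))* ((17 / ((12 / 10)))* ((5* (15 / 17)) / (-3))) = 678.57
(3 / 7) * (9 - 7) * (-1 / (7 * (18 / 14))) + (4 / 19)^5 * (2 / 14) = -707018 / 7428297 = -0.10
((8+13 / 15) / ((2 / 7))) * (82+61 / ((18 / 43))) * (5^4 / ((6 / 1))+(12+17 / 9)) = 1621871825 / 1944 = 834296.21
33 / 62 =0.53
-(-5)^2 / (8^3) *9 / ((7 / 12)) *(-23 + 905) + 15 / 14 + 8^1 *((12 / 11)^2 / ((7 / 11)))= -3195417 / 4928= -648.42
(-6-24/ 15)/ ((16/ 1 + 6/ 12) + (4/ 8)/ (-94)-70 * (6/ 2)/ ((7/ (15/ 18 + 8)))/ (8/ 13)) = 14288/ 778565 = 0.02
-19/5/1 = -19/5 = -3.80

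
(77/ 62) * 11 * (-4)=-1694/ 31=-54.65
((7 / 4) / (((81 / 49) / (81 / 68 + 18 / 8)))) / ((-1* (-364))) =49 / 4896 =0.01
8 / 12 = 2 / 3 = 0.67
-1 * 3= -3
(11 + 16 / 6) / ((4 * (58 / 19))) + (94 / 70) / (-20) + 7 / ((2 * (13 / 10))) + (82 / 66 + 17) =127651207 / 5805800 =21.99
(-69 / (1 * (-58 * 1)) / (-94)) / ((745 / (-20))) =0.00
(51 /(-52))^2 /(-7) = -2601 /18928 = -0.14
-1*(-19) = 19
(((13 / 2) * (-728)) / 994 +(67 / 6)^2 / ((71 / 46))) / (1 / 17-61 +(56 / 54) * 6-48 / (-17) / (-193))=-318791803 / 229504376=-1.39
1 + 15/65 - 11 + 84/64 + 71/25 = -29207/5200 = -5.62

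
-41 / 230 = -0.18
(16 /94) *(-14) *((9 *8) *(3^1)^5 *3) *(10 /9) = -6531840 /47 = -138975.32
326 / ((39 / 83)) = 27058 / 39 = 693.79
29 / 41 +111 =4580 / 41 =111.71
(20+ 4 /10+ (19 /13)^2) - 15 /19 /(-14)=5078113 /224770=22.59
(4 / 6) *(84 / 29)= 56 / 29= 1.93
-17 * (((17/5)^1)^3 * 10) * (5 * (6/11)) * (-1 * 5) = 91113.82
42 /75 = 14 /25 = 0.56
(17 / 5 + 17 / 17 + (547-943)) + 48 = -1718 / 5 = -343.60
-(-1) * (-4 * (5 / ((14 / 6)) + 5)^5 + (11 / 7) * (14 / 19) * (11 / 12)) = -74372.71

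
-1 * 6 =-6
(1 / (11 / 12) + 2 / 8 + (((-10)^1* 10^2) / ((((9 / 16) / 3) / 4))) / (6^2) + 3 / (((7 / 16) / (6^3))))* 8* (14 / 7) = 29601340 / 2079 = 14238.26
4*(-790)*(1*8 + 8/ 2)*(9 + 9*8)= -3071520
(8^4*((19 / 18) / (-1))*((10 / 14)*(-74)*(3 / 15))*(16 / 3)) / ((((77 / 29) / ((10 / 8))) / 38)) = 4360881.98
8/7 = 1.14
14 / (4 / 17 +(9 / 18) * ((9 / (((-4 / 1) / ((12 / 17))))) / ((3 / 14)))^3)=-34391 / 499516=-0.07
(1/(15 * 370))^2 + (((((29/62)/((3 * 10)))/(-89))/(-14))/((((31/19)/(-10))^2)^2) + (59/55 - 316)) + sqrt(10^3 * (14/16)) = -1903097716544861299697/6043314100461907500 + 5 * sqrt(35) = -285.33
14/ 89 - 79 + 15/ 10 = -13767/ 178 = -77.34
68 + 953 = 1021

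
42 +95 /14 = 683 /14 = 48.79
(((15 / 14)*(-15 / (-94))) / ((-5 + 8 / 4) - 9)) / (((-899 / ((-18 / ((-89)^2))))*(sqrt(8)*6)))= -225*sqrt(2) / 149939333824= -0.00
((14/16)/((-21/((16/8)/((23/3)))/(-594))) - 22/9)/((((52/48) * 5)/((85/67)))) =0.94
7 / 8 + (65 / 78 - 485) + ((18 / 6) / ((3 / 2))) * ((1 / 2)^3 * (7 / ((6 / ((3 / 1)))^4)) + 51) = -73187 / 192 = -381.18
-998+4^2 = -982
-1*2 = -2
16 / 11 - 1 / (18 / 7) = 211 / 198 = 1.07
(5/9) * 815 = 4075/9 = 452.78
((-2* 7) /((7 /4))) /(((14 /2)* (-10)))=4 /35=0.11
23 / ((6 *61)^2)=23 / 133956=0.00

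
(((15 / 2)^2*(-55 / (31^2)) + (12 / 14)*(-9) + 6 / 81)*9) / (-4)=7889611 / 322896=24.43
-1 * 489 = -489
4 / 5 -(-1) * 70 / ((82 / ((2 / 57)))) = 9698 / 11685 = 0.83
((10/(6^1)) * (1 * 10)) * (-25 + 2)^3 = -608350/3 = -202783.33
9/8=1.12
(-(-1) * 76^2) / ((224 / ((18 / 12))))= 1083 / 28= 38.68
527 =527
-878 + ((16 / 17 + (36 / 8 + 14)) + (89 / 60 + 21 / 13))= -11343401 / 13260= -855.46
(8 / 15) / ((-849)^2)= 0.00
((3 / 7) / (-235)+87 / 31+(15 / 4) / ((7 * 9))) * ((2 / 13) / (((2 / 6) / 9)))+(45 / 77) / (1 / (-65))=-380508039 / 14584570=-26.09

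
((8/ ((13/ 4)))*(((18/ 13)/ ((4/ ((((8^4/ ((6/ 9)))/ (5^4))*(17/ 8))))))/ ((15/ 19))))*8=180.37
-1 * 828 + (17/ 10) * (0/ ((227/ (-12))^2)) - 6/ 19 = -15738/ 19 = -828.32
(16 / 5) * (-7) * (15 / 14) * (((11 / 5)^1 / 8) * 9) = -297 / 5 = -59.40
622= 622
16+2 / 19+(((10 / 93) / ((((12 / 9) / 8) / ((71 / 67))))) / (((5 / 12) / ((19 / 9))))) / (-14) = 13141754 / 828723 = 15.86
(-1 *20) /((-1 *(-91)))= -0.22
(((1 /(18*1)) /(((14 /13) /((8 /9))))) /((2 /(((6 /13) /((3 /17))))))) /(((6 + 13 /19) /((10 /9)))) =6460 /648081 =0.01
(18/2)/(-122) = -9/122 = -0.07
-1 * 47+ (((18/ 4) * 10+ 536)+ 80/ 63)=33722/ 63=535.27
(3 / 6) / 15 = 1 / 30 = 0.03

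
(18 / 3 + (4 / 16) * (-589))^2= 319225 / 16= 19951.56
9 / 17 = 0.53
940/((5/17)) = 3196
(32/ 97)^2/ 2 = 512/ 9409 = 0.05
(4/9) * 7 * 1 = 28/9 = 3.11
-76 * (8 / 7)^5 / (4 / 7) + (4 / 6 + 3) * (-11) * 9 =-1494155 / 2401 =-622.31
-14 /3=-4.67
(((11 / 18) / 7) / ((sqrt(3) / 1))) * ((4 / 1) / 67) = 22 * sqrt(3) / 12663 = 0.00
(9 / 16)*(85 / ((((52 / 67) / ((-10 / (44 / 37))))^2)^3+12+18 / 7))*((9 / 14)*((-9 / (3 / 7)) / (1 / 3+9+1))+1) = -368971025037856242563377265625 / 366936613898986609612202425664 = -1.01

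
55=55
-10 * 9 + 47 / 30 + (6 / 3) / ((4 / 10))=-2503 / 30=-83.43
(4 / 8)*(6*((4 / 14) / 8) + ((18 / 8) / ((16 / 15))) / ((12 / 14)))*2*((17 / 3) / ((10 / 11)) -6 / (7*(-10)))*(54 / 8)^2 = 772939017 / 1003520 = 770.23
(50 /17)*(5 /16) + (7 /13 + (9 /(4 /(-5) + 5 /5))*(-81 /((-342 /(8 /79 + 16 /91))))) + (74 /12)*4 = 29.08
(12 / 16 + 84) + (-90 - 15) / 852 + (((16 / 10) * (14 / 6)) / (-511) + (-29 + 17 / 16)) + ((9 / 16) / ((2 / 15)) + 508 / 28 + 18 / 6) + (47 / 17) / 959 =3327742714087 / 40559255520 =82.05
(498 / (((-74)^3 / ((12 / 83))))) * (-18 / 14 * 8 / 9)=72 / 354571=0.00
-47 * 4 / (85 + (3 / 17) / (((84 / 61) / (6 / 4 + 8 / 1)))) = -178976 / 82079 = -2.18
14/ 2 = 7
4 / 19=0.21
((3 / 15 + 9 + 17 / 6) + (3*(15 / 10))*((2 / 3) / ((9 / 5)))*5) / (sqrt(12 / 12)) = 611 / 30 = 20.37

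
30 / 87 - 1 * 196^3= -218356534 / 29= -7529535.66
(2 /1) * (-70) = -140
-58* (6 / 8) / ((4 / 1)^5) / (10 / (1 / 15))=-29 / 102400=-0.00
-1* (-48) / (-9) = -16 / 3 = -5.33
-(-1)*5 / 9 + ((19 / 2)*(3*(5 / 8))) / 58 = 7205 / 8352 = 0.86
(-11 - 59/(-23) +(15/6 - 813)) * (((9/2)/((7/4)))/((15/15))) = -2105.83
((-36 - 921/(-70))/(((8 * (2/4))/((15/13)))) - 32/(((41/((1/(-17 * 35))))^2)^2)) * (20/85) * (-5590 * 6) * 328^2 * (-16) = -64120164940520296788350976/716332232552125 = -89511768459.83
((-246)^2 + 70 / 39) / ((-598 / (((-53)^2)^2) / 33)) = -102426862523227 / 3887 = -26351135200.21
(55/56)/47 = 55/2632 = 0.02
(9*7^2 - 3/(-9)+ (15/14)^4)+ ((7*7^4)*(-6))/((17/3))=-33998267245/1959216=-17353.00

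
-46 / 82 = -23 / 41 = -0.56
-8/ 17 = -0.47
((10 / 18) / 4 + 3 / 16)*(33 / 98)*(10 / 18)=2585 / 42336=0.06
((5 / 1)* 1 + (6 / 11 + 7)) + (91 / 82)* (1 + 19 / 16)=216091 / 14432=14.97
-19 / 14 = -1.36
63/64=0.98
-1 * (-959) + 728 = 1687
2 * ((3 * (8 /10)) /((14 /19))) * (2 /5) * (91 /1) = 5928 /25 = 237.12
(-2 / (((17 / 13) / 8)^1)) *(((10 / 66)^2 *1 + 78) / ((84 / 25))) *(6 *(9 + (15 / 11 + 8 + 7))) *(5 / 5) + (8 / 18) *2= -43236.58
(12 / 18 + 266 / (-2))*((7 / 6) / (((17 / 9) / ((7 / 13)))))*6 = -58359 / 221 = -264.07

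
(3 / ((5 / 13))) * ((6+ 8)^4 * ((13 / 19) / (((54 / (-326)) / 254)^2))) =11128624515351616 / 23085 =482071670580.53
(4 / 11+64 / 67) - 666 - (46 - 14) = -513454 / 737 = -696.68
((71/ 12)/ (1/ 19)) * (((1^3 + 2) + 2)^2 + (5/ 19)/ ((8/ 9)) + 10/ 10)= 283787/ 96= 2956.11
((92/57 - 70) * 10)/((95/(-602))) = 4693192/1083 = 4333.51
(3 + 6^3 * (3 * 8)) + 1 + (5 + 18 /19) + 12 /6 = 98723 /19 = 5195.95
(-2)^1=-2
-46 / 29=-1.59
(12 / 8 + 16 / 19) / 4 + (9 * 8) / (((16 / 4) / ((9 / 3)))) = 8297 / 152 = 54.59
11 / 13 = 0.85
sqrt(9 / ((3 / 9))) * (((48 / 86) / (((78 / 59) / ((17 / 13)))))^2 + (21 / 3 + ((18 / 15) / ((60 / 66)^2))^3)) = 25660499726365449 * sqrt(3) / 825145140625000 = 53.86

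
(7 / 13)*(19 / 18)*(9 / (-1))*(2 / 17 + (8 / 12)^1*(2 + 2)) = -14.24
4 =4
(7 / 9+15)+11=241 / 9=26.78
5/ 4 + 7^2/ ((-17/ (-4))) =869/ 68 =12.78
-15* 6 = -90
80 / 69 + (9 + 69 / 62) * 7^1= 307801 / 4278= 71.95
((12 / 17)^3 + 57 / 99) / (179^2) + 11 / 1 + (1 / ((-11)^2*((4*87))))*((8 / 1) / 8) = 72914215247233 / 6628533268764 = 11.00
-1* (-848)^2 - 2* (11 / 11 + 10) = -719126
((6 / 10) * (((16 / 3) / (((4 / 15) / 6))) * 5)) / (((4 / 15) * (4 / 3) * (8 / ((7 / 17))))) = 14175 / 272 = 52.11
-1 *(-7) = 7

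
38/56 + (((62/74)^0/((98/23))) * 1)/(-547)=72705/107212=0.68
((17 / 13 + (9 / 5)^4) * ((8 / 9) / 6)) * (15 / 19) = 383672 / 277875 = 1.38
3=3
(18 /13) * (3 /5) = 54 /65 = 0.83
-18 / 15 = -6 / 5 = -1.20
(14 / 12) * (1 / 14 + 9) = 127 / 12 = 10.58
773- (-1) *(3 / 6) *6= 776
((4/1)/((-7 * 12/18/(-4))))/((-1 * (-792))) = 1/231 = 0.00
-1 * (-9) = 9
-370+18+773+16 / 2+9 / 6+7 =875 / 2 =437.50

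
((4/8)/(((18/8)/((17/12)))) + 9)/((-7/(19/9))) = -9557/3402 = -2.81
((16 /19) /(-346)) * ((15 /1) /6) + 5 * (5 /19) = 4305 /3287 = 1.31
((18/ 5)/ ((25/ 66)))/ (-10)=-594/ 625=-0.95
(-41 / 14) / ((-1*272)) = 41 / 3808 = 0.01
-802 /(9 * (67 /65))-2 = -53336 /603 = -88.45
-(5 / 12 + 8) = -101 / 12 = -8.42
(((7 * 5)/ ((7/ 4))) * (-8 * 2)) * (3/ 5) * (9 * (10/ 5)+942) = -184320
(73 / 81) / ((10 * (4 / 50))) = 1.13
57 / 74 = 0.77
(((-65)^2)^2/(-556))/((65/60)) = -4119375/139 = -29635.79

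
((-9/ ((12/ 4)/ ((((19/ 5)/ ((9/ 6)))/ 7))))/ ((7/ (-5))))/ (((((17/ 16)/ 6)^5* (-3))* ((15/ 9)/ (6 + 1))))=-309841625088/ 49694995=-6234.87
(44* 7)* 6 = 1848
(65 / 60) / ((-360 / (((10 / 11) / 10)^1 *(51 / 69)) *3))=-221 / 3278880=-0.00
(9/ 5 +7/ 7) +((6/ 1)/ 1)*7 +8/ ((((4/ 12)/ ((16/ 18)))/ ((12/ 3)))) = 1952/ 15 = 130.13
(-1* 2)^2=4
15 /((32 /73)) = 1095 /32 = 34.22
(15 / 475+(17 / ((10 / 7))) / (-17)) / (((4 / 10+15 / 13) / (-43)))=70993 / 3838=18.50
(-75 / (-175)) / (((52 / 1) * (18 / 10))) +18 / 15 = 6577 / 5460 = 1.20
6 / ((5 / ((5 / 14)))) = 3 / 7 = 0.43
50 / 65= 10 / 13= 0.77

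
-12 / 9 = -4 / 3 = -1.33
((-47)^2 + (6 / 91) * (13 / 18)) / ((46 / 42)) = 46390 / 23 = 2016.96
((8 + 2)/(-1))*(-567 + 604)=-370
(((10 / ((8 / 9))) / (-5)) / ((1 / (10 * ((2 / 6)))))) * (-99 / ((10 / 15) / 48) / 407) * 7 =919.46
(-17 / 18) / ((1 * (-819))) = 0.00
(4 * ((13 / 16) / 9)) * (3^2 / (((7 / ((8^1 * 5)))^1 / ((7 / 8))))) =16.25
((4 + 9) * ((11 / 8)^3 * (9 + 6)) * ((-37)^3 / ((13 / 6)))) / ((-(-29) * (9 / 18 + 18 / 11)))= -33372475785 / 174464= -191285.74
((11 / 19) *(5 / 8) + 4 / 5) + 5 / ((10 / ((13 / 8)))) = 3001 / 1520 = 1.97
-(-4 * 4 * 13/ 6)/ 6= 52/ 9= 5.78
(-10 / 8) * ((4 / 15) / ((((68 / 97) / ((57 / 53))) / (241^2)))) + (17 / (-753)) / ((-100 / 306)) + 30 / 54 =-6045142270919 / 203535900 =-29700.62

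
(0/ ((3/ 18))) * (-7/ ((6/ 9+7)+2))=0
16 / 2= 8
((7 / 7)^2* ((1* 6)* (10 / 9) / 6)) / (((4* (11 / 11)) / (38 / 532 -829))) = -58025 / 252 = -230.26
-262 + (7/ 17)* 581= -387/ 17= -22.76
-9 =-9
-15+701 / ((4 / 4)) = 686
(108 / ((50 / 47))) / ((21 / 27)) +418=95992 / 175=548.53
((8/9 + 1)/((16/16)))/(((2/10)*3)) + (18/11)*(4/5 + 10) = 30919/1485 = 20.82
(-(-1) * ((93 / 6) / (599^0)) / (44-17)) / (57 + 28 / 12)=31 / 3204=0.01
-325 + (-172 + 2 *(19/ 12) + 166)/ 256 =-499217/ 1536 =-325.01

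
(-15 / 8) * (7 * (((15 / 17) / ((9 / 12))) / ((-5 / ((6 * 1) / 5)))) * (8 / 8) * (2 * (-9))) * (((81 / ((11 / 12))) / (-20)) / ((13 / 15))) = 826686 / 2431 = 340.06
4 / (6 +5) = 4 / 11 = 0.36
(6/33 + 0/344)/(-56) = -1/308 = -0.00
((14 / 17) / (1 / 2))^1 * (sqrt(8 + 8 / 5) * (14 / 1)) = 71.45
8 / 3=2.67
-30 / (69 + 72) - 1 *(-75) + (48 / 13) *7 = 61487 / 611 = 100.63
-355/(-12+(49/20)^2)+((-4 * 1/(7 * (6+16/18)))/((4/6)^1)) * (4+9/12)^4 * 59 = -490147261847/133269248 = -3677.87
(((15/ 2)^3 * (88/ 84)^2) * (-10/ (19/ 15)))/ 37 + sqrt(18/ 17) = -3403125/ 34447 + 3 * sqrt(34)/ 17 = -97.76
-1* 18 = -18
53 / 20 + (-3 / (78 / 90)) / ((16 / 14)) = -197 / 520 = -0.38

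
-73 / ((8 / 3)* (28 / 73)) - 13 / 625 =-9994787 / 140000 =-71.39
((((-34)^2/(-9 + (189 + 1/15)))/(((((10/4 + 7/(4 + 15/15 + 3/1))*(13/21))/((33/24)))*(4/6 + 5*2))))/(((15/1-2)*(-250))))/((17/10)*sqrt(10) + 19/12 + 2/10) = 7143213/845298423580-3404709*sqrt(10)/422649211790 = -0.00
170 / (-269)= -170 / 269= -0.63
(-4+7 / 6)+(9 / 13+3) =67 / 78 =0.86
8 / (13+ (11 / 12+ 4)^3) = 13824 / 227843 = 0.06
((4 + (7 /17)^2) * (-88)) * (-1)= 106040 /289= 366.92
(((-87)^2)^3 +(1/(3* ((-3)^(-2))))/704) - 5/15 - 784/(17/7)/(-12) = 15568915121981209/35904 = 433626201035.57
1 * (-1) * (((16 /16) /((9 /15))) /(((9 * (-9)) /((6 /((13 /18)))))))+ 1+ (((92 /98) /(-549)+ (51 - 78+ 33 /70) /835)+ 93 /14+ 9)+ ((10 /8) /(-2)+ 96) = 1310020552573 /11680414200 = 112.16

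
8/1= 8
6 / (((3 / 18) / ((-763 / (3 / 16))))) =-146496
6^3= 216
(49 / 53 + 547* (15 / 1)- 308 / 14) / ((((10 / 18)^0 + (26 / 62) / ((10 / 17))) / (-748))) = -3573801.17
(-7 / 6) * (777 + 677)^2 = -7399406 / 3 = -2466468.67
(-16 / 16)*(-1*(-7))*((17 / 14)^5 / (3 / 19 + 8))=-26977283 / 11908960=-2.27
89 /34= 2.62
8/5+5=33/5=6.60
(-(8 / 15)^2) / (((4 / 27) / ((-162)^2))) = -1259712 / 25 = -50388.48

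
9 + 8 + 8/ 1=25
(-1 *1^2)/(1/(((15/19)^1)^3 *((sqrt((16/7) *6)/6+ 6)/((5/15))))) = -60750/6859 - 6750 *sqrt(42)/48013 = -9.77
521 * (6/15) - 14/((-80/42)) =863/4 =215.75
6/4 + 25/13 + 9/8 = 473/104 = 4.55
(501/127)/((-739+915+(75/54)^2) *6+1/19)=514026/139113895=0.00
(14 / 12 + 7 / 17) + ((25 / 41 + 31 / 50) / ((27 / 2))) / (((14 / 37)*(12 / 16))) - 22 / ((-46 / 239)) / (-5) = -9526532807 / 454478850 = -20.96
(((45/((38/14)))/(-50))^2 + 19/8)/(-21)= -179413/1516200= -0.12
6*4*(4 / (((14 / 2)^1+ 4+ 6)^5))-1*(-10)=14198666 / 1419857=10.00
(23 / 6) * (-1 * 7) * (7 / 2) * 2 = -1127 / 6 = -187.83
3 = 3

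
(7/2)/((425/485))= 679/170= 3.99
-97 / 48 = -2.02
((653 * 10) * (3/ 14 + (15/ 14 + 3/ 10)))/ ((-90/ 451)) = -10896611/ 210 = -51888.62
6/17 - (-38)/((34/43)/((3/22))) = 2583/374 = 6.91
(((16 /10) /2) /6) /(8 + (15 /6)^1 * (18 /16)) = 32 /2595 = 0.01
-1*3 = -3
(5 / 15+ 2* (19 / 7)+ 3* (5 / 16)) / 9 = 2251 / 3024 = 0.74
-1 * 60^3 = -216000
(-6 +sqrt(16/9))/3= -14/9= -1.56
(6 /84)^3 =1 /2744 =0.00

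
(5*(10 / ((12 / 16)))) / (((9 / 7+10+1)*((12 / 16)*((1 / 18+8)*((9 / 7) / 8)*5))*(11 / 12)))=50176 / 41151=1.22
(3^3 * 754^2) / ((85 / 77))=1181944764 / 85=13905232.52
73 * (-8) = -584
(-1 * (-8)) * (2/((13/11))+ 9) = 1112/13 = 85.54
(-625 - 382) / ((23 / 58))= -58406 / 23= -2539.39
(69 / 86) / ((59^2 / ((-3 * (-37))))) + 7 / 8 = 1078417 / 1197464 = 0.90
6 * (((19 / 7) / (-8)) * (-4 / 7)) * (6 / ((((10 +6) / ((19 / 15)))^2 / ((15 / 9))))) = 6859 / 94080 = 0.07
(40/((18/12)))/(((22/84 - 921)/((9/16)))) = -0.02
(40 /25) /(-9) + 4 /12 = 7 /45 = 0.16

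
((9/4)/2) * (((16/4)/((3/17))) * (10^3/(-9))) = -8500/3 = -2833.33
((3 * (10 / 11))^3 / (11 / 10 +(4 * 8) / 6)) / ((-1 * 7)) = -810000 / 1798181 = -0.45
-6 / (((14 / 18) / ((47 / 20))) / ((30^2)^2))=-102789000 / 7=-14684142.86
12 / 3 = 4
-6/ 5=-1.20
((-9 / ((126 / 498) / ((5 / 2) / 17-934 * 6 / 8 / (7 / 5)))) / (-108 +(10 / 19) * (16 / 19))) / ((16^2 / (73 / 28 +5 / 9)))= -1421487417275 / 695519440896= -2.04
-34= -34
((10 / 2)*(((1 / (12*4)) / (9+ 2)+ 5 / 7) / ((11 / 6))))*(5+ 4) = 119115 / 6776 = 17.58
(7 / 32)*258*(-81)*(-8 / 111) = 24381 / 74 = 329.47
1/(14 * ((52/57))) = 57/728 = 0.08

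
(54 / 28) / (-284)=-27 / 3976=-0.01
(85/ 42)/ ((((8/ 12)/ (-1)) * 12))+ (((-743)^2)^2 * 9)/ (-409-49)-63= -460794249649249/ 76944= -5988696320.04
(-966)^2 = 933156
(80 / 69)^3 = 512000 / 328509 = 1.56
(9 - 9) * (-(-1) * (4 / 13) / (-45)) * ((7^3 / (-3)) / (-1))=0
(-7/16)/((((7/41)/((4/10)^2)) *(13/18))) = -369/650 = -0.57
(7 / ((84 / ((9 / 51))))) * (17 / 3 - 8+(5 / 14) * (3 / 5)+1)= -47 / 2856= -0.02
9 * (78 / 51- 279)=-42453 / 17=-2497.24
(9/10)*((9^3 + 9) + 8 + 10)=3402/5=680.40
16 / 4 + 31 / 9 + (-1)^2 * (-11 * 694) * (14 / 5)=-21367.76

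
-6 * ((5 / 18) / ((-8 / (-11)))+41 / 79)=-10249 / 1896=-5.41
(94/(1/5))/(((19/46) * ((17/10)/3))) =648600/323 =2008.05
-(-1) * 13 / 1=13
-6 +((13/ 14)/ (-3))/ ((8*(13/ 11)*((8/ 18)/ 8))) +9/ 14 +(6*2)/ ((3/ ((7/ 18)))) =-2213/ 504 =-4.39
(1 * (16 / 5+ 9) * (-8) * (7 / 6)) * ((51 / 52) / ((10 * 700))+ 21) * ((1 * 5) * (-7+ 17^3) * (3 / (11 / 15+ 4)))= -3431406849849 / 92300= -37176672.26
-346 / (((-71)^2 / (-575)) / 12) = 473.60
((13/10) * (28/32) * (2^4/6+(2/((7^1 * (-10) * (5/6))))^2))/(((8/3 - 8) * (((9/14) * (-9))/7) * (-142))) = -5576207/1150200000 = -0.00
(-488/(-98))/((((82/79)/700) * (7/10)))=9638000/2009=4797.41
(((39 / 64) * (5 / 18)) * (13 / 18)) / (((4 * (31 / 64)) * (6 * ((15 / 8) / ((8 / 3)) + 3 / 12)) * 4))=0.00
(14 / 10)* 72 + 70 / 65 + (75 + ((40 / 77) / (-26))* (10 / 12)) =2655557 / 15015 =176.86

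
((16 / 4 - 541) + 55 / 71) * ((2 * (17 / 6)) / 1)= -647224 / 213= -3038.61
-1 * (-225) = 225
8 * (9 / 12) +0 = 6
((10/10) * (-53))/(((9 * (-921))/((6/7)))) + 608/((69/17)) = 149.80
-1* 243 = -243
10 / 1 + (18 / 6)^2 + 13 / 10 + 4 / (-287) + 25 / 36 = 1083853 / 51660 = 20.98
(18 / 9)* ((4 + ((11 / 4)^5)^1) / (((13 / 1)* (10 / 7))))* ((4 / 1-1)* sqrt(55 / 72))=1156029* sqrt(110) / 266240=45.54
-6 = -6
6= 6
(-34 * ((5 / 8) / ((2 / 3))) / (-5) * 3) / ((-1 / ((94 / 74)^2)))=-337977 / 10952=-30.86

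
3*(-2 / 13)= -6 / 13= -0.46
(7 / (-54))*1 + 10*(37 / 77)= 19441 / 4158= 4.68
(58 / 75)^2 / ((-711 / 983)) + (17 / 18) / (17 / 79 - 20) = -3644629979 / 4167348750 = -0.87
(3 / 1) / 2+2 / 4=2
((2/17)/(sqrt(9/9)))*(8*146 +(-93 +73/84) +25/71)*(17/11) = 195.68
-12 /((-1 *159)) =4 /53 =0.08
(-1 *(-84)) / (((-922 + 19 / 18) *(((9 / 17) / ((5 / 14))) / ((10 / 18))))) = -1700 / 49731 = -0.03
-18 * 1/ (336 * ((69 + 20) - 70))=-3/ 1064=-0.00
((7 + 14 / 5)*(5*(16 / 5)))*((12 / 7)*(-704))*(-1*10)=1892352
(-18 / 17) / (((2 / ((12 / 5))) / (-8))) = 864 / 85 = 10.16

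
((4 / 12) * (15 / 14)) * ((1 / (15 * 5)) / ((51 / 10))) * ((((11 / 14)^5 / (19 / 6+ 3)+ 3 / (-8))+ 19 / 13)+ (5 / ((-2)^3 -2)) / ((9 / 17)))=221943395 / 1246772571408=0.00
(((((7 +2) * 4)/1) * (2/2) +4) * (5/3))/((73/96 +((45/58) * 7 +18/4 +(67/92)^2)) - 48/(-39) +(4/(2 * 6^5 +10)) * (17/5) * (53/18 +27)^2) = 1340744981472000/266195635171861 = 5.04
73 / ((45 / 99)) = 803 / 5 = 160.60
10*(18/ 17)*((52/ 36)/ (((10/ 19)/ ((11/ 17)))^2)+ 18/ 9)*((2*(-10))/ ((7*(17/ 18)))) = -78339816/ 584647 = -134.00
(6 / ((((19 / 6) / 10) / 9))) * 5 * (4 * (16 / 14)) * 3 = 1555200 / 133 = 11693.23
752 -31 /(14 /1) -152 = 8369 /14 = 597.79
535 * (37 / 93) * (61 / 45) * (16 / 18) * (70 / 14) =9659960 / 7533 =1282.35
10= 10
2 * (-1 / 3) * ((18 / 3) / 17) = -4 / 17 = -0.24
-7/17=-0.41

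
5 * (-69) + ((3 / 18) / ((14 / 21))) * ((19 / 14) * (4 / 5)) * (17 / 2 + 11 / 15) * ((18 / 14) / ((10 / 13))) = -16699743 / 49000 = -340.81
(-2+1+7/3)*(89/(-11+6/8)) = -11.58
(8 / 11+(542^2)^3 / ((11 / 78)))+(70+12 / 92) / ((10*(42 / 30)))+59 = 57883330072111840691 / 322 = 179761894633887704.01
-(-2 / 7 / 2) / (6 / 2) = 1 / 21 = 0.05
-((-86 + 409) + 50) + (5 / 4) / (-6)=-8957 / 24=-373.21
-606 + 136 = -470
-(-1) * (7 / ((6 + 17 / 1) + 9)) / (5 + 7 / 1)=7 / 384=0.02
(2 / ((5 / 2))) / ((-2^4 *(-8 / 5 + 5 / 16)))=4 / 103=0.04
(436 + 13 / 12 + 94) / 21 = 6373 / 252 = 25.29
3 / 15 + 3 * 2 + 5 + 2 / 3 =178 / 15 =11.87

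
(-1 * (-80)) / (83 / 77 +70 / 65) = 80080 / 2157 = 37.13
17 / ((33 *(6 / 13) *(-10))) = -221 / 1980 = -0.11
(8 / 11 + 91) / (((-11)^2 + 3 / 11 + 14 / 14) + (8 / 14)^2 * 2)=0.75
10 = 10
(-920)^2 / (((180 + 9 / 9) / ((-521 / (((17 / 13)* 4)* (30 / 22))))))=-3152966960 / 9231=-341562.88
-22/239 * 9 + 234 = 55728/239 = 233.17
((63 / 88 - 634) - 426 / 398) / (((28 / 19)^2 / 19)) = -76195362085 / 13729408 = -5549.79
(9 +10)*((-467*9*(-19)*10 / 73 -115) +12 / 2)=15021647 / 73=205775.99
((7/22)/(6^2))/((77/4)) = 1/2178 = 0.00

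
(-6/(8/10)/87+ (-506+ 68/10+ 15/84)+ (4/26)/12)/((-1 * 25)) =19.96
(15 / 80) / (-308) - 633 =-3119427 / 4928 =-633.00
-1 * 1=-1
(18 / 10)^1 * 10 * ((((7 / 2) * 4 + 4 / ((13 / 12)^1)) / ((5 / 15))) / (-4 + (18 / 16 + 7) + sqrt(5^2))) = 99360 / 949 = 104.70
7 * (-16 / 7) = -16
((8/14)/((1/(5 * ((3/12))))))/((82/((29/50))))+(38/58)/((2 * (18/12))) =111583/499380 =0.22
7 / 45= 0.16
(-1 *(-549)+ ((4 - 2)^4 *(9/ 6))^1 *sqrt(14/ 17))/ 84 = 2 *sqrt(238)/ 119+ 183/ 28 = 6.79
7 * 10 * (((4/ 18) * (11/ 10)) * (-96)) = -4928/ 3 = -1642.67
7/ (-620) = -7/ 620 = -0.01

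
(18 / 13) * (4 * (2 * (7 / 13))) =1008 / 169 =5.96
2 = 2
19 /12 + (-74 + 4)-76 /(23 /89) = -100051 /276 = -362.50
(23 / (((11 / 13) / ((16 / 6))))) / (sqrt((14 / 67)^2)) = 80132 / 231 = 346.89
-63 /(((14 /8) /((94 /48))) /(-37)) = 5217 /2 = 2608.50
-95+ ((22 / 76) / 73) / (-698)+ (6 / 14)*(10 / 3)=-1268245137 / 13553764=-93.57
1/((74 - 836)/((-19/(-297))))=-19/226314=-0.00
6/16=3/8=0.38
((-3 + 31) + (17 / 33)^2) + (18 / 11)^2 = 33697 / 1089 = 30.94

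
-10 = -10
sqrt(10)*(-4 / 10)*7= -14*sqrt(10) / 5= -8.85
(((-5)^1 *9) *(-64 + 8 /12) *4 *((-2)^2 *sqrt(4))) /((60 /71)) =107920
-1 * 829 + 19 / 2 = -1639 / 2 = -819.50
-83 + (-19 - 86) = -188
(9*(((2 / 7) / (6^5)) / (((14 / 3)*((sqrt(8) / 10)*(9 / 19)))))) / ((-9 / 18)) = -0.00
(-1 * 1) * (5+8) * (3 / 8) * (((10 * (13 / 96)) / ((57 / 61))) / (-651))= 51545 / 4749696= 0.01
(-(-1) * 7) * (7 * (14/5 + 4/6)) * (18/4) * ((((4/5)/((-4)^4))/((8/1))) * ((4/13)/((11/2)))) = 147/8800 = 0.02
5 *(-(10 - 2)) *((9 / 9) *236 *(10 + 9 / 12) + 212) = -109960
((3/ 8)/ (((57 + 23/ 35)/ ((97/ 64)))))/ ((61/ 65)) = 662025/ 63026176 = 0.01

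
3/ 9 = 1/ 3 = 0.33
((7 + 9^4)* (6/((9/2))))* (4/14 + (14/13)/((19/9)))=36150272/5187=6969.40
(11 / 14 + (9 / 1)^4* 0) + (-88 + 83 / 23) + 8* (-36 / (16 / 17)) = -125453 / 322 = -389.61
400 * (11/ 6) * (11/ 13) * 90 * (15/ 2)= 5445000/ 13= 418846.15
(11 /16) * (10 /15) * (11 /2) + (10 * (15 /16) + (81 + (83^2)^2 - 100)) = 47458313.90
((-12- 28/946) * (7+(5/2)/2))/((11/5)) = -42675/946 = -45.11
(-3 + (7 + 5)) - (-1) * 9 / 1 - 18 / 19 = 324 / 19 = 17.05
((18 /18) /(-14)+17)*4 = 474 /7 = 67.71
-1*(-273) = 273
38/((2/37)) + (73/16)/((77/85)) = 708.04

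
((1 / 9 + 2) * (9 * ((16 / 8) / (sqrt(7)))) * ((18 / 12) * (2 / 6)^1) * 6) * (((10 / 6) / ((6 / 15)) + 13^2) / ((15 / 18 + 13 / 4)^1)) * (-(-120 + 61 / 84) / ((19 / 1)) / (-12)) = -10409741 * sqrt(7) / 28812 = -955.91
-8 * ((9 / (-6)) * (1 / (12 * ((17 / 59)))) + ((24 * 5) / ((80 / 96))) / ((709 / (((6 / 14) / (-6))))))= 302609 / 84371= 3.59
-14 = -14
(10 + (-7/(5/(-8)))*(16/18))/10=449/225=2.00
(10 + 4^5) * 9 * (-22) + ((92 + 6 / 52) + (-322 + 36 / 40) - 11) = -13323179 / 65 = -204971.98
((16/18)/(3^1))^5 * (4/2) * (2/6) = 65536/43046721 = 0.00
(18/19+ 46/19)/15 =64/285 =0.22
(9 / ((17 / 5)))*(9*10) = 4050 / 17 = 238.24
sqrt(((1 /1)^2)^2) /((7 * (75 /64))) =64 /525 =0.12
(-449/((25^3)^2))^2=201601/59604644775390625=0.00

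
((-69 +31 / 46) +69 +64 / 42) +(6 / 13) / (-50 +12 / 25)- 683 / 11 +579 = 44386688413 / 85507422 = 519.10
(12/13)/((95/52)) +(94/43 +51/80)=217571/65360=3.33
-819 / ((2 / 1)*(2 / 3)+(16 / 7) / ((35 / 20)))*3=-361179 / 388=-930.87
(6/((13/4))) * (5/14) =60/91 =0.66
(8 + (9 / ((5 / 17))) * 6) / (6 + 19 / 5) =958 / 49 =19.55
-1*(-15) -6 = 9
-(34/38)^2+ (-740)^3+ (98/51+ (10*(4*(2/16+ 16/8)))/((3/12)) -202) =-7460576502643/18411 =-405223860.88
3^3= 27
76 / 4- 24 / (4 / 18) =-89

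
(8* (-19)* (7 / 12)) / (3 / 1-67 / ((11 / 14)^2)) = 32186 / 38307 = 0.84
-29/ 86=-0.34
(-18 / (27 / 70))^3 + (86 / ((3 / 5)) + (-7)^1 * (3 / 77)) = -30141511 / 297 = -101486.57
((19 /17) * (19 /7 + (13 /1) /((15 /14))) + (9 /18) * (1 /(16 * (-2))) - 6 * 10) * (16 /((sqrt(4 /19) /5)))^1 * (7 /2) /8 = -4960441 * sqrt(19) /6528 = -3312.20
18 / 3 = 6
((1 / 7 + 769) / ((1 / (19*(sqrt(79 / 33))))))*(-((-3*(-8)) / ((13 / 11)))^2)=-216049152*sqrt(2607) / 1183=-9324774.48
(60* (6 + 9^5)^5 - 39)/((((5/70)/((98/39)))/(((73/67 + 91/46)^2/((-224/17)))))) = -1069747875516322067770389488986803775/987867296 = -1082886213409297910162206000.00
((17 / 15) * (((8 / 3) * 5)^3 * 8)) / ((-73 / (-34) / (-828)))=-5445222400 / 657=-8288009.74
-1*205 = -205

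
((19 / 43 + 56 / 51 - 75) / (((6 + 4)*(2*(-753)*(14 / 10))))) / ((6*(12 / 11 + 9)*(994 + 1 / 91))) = 311311 / 5377354729020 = 0.00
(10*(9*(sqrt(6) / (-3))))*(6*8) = -3527.27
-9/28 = -0.32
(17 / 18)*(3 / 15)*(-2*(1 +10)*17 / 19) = -3179 / 855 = -3.72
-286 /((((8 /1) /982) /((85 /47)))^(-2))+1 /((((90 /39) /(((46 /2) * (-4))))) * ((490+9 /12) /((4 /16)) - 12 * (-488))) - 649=-26517055381504823 /40857642447825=-649.01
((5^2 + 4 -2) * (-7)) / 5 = -189 / 5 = -37.80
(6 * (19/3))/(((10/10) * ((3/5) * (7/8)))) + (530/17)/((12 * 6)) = 311935/4284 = 72.81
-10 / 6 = -5 / 3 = -1.67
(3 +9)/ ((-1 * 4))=-3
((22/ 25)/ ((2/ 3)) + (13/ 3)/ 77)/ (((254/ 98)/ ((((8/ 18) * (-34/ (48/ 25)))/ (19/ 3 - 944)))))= 472906/ 106103547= 0.00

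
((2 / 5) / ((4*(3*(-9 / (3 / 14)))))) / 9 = -1 / 11340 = -0.00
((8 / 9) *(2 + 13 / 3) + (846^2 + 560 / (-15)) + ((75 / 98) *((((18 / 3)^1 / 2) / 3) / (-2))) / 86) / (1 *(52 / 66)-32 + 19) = -58604.42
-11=-11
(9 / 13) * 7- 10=-67 / 13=-5.15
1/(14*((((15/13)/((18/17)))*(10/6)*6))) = 39/5950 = 0.01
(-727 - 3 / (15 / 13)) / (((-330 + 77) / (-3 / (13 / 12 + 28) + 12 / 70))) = 3042432 / 15451975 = 0.20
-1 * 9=-9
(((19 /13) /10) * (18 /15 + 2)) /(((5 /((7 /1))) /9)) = 9576 /1625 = 5.89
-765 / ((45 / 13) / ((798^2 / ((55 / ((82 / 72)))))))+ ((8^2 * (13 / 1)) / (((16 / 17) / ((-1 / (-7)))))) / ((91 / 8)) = -7853691501 / 2695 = -2914171.24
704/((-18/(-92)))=3598.22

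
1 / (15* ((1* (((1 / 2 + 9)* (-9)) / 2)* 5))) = -4 / 12825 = -0.00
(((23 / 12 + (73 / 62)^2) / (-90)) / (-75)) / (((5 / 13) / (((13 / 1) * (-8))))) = -1287442 / 9730125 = -0.13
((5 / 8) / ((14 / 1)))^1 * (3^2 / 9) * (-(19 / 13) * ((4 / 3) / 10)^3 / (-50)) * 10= 19 / 614250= 0.00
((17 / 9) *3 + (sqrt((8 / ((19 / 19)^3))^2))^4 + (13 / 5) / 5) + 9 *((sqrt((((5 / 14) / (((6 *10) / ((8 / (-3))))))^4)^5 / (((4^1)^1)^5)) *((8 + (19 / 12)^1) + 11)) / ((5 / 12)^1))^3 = 1783813066544204931486851427759381546945756900310858782025314343 / 434844440658690551580665456738369182032775259774671097856000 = 4102.19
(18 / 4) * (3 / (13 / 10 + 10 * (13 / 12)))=405 / 364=1.11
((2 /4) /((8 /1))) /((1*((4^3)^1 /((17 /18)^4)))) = 83521 /107495424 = 0.00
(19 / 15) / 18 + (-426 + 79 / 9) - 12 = -115871 / 270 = -429.15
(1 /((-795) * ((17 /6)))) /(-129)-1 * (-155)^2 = -13962008623 /581145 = -24025.00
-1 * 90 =-90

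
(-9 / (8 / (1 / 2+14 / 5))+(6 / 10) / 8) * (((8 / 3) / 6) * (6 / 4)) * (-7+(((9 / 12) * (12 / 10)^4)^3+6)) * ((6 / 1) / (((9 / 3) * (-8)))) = 65396374031 / 39062500000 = 1.67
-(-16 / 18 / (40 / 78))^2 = -676 / 225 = -3.00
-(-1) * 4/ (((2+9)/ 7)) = 28/ 11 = 2.55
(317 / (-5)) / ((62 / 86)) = -13631 / 155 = -87.94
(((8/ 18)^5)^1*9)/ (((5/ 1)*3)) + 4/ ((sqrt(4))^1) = 197854/ 98415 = 2.01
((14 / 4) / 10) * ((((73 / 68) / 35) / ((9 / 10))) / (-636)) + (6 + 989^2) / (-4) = -951795821233 / 3892320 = -244531.75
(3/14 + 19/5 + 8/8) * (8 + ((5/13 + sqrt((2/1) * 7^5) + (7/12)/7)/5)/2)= 112977/2800 + 2457 * sqrt(14)/100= 132.28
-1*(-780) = 780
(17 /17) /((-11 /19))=-19 /11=-1.73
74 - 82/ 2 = 33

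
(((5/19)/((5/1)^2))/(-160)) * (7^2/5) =-49/76000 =-0.00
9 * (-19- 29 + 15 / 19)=-424.89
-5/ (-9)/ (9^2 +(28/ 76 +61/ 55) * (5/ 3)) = 0.01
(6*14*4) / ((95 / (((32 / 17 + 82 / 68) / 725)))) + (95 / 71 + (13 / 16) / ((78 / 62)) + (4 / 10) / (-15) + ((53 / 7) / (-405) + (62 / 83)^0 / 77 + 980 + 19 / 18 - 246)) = 244571087917549 / 331836840720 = 737.02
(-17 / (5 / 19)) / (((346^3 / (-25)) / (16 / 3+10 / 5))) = 17765 / 62132604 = 0.00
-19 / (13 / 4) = -76 / 13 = -5.85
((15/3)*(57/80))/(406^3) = 57/1070774656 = 0.00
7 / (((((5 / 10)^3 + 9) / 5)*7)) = 40 / 73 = 0.55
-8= -8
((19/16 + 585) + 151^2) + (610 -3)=23994.19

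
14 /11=1.27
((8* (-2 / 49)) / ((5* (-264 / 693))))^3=216 / 42875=0.01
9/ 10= 0.90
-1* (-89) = 89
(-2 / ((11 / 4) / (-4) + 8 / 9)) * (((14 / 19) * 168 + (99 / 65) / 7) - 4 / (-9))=-309854368 / 250705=-1235.93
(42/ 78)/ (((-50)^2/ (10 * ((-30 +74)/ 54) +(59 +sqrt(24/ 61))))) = 7 * sqrt(366)/ 991250 +12691/ 877500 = 0.01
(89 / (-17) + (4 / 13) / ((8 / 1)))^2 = 5276209 / 195364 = 27.01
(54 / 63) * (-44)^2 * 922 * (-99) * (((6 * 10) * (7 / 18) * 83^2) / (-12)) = 2028973631520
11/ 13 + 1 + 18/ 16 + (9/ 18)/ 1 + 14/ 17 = 7593/ 1768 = 4.29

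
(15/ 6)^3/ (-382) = -125/ 3056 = -0.04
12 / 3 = 4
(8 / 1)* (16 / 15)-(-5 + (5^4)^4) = -2288818359172 / 15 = -152587890611.47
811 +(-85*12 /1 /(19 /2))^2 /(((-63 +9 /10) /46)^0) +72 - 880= 4162683 /361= 11530.98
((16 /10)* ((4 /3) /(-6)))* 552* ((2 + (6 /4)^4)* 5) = -20792 /3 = -6930.67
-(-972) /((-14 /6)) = -2916 /7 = -416.57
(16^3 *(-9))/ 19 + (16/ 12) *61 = -105956/ 57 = -1858.88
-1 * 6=-6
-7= -7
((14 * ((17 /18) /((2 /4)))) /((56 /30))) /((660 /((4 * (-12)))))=-34 /33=-1.03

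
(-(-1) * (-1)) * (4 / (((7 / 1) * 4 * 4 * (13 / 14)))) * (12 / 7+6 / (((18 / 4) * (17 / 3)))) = -116 / 1547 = -0.07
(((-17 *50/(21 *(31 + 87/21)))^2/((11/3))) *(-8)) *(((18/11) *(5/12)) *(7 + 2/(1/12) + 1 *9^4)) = -23813600000/1830609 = -13008.57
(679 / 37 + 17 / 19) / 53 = 13530 / 37259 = 0.36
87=87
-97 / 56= -1.73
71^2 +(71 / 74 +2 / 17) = 6342933 / 1258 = 5042.08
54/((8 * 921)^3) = 1/7407217408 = 0.00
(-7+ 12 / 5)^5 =-6436343 / 3125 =-2059.63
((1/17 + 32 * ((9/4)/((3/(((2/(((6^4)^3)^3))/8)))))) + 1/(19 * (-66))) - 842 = -5142462485271626349184516802736671/6107858551506145465924822499328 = -841.94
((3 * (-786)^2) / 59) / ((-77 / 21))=-5560164 / 649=-8567.28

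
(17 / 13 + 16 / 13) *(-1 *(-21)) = 693 / 13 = 53.31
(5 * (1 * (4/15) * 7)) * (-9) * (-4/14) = 24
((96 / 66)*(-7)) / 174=-56 / 957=-0.06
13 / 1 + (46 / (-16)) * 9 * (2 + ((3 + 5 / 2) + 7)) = -5795 / 16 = -362.19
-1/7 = -0.14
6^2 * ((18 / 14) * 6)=1944 / 7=277.71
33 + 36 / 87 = 969 / 29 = 33.41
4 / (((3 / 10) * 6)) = 20 / 9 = 2.22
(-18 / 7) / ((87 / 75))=-450 / 203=-2.22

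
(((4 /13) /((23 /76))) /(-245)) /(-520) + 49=233317213 /4761575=49.00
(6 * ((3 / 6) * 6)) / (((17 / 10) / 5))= 900 / 17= 52.94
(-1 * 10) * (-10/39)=100/39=2.56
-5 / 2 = -2.50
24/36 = 2/3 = 0.67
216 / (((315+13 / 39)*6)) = 54 / 473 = 0.11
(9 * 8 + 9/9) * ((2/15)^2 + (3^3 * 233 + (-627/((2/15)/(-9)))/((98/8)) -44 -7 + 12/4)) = 7805125033/11025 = 707947.85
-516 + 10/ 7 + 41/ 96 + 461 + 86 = 22079/ 672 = 32.86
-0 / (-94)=0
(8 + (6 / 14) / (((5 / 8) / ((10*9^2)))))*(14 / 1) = 7888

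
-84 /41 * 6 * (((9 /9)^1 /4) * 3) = -9.22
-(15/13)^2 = -1.33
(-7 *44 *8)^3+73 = -14959673271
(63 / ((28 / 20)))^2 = 2025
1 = 1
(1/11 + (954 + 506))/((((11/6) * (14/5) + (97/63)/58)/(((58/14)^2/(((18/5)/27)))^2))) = 4688810.58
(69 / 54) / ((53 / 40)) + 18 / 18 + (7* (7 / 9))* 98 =255443 / 477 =535.52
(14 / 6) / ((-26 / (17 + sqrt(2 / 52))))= -1.54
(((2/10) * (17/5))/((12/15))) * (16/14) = 0.97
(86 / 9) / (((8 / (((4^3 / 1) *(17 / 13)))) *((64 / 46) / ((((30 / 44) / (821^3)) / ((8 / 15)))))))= 420325 / 2532301936736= 0.00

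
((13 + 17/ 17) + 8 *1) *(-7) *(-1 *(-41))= -6314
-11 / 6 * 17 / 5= -187 / 30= -6.23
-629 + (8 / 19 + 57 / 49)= -584124 / 931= -627.42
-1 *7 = -7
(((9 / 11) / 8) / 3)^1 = 3 / 88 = 0.03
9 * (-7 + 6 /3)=-45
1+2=3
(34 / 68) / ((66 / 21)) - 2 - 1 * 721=-31805 / 44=-722.84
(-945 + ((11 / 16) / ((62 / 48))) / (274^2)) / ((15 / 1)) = -1466234269 / 23273560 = -63.00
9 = 9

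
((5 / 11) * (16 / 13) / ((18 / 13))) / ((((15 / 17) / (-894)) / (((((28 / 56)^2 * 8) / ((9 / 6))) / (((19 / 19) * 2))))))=-81056 / 297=-272.92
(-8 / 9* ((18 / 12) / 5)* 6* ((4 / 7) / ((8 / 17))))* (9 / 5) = -612 / 175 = -3.50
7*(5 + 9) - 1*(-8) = 106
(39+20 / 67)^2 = 6932689 / 4489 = 1544.37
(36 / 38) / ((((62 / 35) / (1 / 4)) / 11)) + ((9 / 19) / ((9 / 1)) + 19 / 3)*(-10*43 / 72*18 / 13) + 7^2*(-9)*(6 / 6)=-3479833 / 7068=-492.34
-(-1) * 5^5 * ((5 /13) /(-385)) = -3125 /1001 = -3.12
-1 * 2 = -2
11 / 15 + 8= 8.73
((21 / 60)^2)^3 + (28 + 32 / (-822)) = 27.96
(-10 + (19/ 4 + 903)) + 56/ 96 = 2695/ 3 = 898.33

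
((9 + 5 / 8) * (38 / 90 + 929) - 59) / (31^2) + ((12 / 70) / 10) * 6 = 14152217 / 1513575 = 9.35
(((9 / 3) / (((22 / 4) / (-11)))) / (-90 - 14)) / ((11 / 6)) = 9 / 286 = 0.03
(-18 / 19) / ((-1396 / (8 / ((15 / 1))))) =12 / 33155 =0.00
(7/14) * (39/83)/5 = 39/830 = 0.05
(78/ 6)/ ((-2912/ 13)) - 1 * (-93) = 20819/ 224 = 92.94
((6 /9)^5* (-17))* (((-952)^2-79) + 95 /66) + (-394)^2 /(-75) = -407129371828 /200475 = -2030823.65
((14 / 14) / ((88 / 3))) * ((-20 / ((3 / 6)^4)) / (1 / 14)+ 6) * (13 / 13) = -6711 / 44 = -152.52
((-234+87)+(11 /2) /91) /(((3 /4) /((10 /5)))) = -106972 /273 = -391.84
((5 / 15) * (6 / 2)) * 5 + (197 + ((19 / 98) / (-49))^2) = 4657959569 / 23059204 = 202.00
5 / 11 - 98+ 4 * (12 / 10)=-92.75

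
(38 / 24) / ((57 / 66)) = 11 / 6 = 1.83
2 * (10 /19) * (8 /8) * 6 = 120 /19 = 6.32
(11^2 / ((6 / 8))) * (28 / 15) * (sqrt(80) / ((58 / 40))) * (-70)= -15178240 * sqrt(5) / 261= -130036.69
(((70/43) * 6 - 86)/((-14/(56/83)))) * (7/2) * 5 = 229460/3569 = 64.29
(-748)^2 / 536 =69938 / 67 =1043.85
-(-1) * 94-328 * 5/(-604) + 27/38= 559029/5738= 97.43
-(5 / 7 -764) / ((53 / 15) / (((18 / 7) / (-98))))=-721305 / 127253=-5.67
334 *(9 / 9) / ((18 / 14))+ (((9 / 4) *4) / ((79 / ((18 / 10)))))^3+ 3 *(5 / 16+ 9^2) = 4470399510629 / 8874702000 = 503.72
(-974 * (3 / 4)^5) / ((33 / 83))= -3274101 / 5632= -581.34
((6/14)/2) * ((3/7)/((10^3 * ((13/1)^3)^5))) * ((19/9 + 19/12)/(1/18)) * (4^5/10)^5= 0.00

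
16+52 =68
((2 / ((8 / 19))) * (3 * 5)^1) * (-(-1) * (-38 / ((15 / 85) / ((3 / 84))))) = -30685 / 56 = -547.95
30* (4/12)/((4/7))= 35/2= 17.50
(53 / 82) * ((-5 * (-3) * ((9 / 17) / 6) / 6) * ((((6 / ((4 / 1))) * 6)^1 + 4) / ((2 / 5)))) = 51675 / 11152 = 4.63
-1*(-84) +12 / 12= 85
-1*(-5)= 5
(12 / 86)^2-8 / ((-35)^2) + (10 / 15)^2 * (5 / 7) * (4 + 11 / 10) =11089474 / 6795075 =1.63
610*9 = 5490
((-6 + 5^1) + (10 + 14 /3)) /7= 41 /21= 1.95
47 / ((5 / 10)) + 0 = 94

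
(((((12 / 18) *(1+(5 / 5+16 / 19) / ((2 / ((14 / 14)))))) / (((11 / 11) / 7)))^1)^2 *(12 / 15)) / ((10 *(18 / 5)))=261121 / 146205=1.79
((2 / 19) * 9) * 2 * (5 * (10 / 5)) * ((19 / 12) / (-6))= -5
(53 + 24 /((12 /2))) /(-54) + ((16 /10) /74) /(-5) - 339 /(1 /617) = -3482581597 /16650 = -209164.06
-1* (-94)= 94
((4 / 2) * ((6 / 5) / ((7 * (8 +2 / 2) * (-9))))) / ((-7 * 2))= 2 / 6615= 0.00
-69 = -69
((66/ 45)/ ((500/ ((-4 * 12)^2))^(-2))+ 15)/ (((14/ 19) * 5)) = 28497473/ 6967296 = 4.09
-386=-386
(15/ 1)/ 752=15/ 752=0.02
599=599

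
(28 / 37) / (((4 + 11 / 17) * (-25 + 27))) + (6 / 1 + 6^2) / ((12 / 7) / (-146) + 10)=31974089 / 7459496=4.29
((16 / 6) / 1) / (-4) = -0.67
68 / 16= 17 / 4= 4.25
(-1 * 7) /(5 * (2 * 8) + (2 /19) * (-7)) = -133 /1506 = -0.09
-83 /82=-1.01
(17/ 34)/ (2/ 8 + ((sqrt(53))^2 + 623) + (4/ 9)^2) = 162/ 219169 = 0.00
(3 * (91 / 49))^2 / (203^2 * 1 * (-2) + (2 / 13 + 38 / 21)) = -59319 / 157497046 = -0.00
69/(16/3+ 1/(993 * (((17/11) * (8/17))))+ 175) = 548136/1432579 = 0.38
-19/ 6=-3.17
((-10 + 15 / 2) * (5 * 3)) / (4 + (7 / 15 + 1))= -1125 / 164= -6.86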